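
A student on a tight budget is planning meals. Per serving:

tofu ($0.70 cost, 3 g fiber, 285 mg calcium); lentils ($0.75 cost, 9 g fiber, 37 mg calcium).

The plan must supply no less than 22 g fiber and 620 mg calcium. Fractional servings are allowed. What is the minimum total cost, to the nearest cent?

This is a tiny linear program; its minimum lies at a vertex of the feasible set. List the vertices and price them.
tofu only: max(22/3, 620/285) = 7.333 servings → $5.13.
lentils only: max(22/9, 620/37) = 16.76 servings → $12.57.
tofu + lentils with both tight: 1.942 servings and 1.797 servings → $2.71.
So the least-cost plan costs $2.71.

$2.71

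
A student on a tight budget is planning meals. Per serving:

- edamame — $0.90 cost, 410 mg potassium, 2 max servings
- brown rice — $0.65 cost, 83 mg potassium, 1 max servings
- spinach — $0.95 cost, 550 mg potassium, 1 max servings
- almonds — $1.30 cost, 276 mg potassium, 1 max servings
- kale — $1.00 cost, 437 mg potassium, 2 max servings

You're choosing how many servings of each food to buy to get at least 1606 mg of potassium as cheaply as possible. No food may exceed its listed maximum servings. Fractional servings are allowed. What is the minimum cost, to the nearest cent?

Cost per mg of potassium: spinach $0.0017, edamame $0.0022, kale $0.0023, almonds $0.0047, brown rice $0.0078.
Take 1 serving of spinach: +550.0 mg potassium for $0.95 (total $0.95, still need 1056.0 mg).
Take 2 servings of edamame: +820.0 mg potassium for $1.80 (total $2.75, still need 236.0 mg).
Take 0.54 servings of kale: +236.0 mg potassium for $0.54 (total $3.29, still need 0.0 mg).
Greedy by cheapest-per-mg is optimal for a single linear constraint, so the minimum cost is $3.29.

$3.29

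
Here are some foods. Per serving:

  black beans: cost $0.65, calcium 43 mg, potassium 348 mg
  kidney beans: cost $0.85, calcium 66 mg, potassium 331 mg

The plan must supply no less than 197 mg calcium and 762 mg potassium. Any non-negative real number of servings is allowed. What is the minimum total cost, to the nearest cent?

$2.54

An LP optimum is at a vertex; with two nutrient constraints at most two foods are used. Check each candidate.
black beans only: max(197/43, 762/348) = 4.581 servings → $2.98.
kidney beans only: max(197/66, 762/331) = 2.985 servings → $2.54.
black beans + kidney beans: intersection lies outside the first quadrant.
Cheapest feasible corner: $2.54.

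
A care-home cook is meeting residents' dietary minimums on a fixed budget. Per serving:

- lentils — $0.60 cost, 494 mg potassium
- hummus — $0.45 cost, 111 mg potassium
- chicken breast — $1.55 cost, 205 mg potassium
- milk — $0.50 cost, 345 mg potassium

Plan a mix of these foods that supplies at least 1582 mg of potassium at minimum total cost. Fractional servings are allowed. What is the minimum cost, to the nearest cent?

Cost per mg of potassium: lentils $0.0012, milk $0.0014, hummus $0.0041, chicken breast $0.0076.
With no serving limits, use only lentils: 1582 mg / 494 mg = 3.202 servings × $0.60 = $1.92.

$1.92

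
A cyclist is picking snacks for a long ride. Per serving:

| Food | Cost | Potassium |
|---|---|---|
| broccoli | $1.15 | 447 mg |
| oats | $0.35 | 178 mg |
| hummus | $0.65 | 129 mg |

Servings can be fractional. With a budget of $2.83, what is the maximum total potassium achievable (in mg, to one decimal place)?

Potassium per dollar: oats 508.6, broccoli 388.7, hummus 198.5.
With no serving limits, spend the whole cost allowance on oats: $2.83 / $0.35 × 178 mg = 1439.3 mg.

1439.3 mg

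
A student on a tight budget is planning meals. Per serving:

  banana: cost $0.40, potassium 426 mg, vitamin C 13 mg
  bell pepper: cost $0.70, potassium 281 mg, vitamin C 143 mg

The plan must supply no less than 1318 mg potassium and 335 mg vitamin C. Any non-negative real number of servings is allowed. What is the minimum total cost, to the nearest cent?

$2.19

Minimising a linear cost over {potassium ≥ 1318, vitamin C ≥ 335, servings ≥ 0} — the optimum is at a vertex, using one or two foods.
banana only: max(1318/426, 335/13) = 25.77 servings → $10.31.
bell pepper only: max(1318/281, 335/143) = 4.69 servings → $3.28.
banana + bell pepper with both tight: 1.647 servings and 2.193 servings → $2.19.
The minimum over all feasible corners is $2.19.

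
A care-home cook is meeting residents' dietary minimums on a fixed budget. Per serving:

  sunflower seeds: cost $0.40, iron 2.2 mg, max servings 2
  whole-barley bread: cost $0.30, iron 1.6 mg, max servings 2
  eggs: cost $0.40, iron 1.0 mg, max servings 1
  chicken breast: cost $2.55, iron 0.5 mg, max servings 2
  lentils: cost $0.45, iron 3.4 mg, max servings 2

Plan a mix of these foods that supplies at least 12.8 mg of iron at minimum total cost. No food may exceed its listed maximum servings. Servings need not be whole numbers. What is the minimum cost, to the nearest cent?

$2.00

Cost per mg of iron: lentils $0.1324, sunflower seeds $0.1818, whole-barley bread $0.1875, eggs $0.4000, chicken breast $5.1000.
Take 2 servings of lentils: +6.8 mg iron for $0.90 (total $0.90, still need 6.0 mg).
Take 2 servings of sunflower seeds: +4.4 mg iron for $0.80 (total $1.70, still need 1.6 mg).
Take 1 serving of whole-barley bread: +1.6 mg iron for $0.30 (total $2.00, still need 0.0 mg).
Filling from the cheapest source first is optimal under one linear minimum: $2.00.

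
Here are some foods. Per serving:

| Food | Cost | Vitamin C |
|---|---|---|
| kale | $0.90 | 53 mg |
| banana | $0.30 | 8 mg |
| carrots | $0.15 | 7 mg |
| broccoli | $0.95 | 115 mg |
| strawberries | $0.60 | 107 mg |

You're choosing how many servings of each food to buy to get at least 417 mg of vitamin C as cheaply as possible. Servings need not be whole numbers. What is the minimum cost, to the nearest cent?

Cost per mg of vitamin C: strawberries $0.0056, broccoli $0.0083, kale $0.0170, carrots $0.0214, banana $0.0375.
With no serving limits, use only strawberries: 417 mg / 107 mg = 3.897 servings × $0.60 = $2.34.

$2.34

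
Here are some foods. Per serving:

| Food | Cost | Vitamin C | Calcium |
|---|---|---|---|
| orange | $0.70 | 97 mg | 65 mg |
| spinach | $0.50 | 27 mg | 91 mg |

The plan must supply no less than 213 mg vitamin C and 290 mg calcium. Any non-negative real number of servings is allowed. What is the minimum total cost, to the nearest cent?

$2.15

orange only: max(213/97, 290/65) = 4.462 servings → $3.12.
spinach only: max(213/27, 290/91) = 7.889 servings → $3.94.
orange + spinach with both tight: 1.634 servings and 2.02 servings → $2.15.
Cheapest feasible corner: $2.15.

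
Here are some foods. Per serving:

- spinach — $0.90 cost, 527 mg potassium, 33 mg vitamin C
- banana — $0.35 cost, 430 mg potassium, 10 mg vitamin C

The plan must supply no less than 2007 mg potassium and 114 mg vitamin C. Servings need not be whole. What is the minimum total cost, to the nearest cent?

An LP optimum is at a vertex; with two nutrient constraints at most two foods are used. Check each candidate.
spinach only: max(2007/527, 114/33) = 3.808 servings → $3.43.
banana only: max(2007/430, 114/10) = 11.4 servings → $3.99.
spinach + banana with both tight: 3.246 servings and 0.6898 servings → $3.16.
The minimum over all feasible corners is $3.16.

$3.16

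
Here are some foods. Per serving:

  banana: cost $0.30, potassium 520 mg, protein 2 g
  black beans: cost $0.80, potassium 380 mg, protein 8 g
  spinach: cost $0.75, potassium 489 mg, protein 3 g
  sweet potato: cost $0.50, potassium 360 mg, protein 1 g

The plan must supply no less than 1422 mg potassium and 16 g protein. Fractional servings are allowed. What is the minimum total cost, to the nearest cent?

$1.76

Minimising a linear cost over {potassium ≥ 1422, protein ≥ 16, servings ≥ 0} — the optimum is at a vertex, using one or two foods.
banana only: max(1422/520, 16/2) = 8 servings → $2.40.
black beans only: max(1422/380, 16/8) = 3.742 servings → $2.99.
spinach only: max(1422/489, 16/3) = 5.333 servings → $4.00.
sweet potato only: max(1422/360, 16/1) = 16 servings → $8.00.
banana + black beans with both tight: 1.558 servings and 1.611 servings → $1.76.
banana + spinach with both targets exact would need a negative amount; discard.
banana + sweet potato with both targets exact would need a negative amount; discard.
black beans + spinach with both tight: 1.284 servings and 1.911 servings → $2.46.
black beans + sweet potato with both tight: 1.735 servings and 2.118 servings → $2.45.
spinach + sweet potato: intersection lies outside the first quadrant.
So the least-cost plan costs $1.76.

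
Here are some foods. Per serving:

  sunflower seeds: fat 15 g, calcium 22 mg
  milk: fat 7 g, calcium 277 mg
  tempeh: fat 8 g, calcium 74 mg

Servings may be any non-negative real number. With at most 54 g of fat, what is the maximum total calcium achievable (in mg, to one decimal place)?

Calcium per g fat: milk 39.57, tempeh 9.25, sunflower seeds 1.467.
With no serving limits, spend the whole fat allowance on milk: 54 g / 7 g × 277 mg = 2136.9 mg.

2136.9 mg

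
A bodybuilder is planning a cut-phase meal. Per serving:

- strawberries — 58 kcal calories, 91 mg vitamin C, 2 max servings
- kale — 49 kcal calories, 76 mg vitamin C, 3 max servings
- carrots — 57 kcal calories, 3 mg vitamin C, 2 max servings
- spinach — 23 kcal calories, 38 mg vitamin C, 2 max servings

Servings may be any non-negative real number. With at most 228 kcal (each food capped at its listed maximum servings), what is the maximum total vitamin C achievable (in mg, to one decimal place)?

Vitamin C per kcal: spinach 1.652, strawberries 1.569, kale 1.551, carrots 0.05263.
Take 2 servings of spinach: uses 46 kcal, +76.0 mg vitamin C (running total 76.0 mg).
Take 2 servings of strawberries: uses 116 kcal, +182.0 mg vitamin C (running total 258.0 mg).
Take 1.347 servings of kale: uses 66 kcal, +102.4 mg vitamin C (running total 360.4 mg).
Filling greedily by vitamin C-per-kcal is optimal for one linear limit, giving 360.4 mg.

360.4 mg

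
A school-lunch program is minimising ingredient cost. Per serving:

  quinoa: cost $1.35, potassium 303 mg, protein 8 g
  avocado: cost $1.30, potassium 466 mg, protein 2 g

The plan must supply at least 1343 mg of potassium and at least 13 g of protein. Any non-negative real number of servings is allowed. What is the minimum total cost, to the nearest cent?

$4.29

quinoa only: max(1343/303, 13/8) = 4.432 servings → $5.98.
avocado only: max(1343/466, 13/2) = 6.5 servings → $8.45.
quinoa + avocado with both tight: 1.08 servings and 2.18 servings → $4.29.
The minimum over all feasible corners is $4.29.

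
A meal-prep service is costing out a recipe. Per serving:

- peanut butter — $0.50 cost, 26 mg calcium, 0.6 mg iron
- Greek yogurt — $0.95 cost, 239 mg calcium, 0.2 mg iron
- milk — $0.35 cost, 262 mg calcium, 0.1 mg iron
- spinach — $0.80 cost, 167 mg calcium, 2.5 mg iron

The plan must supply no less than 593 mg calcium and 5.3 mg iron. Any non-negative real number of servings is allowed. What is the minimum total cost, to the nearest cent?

Check every corner: each single food scaled to meet both minima, and each pair solved so both constraints bind.
peanut butter only: max(593/26, 5.3/0.6) = 22.81 servings → $11.40.
Greek yogurt only: max(593/239, 5.3/0.2) = 26.5 servings → $25.18.
milk only: max(593/262, 5.3/0.1) = 53 servings → $18.55.
spinach only: max(593/167, 5.3/2.5) = 3.551 servings → $2.84.
peanut butter + Greek yogurt with both tight: 8.308 servings and 1.577 servings → $5.65.
peanut butter + milk with both tight: 8.598 servings and 1.41 servings → $4.79.
peanut butter + spinach: intersection lies outside the first quadrant.
Greek yogurt + milk: the both-tight solution has a negative serving — not a feasible corner.
Greek yogurt + spinach with both tight: 1.059 servings and 2.035 servings → $2.63.
milk + spinach with both tight: 0.9359 servings and 2.083 servings → $1.99.
Cheapest feasible corner: $1.99.

$1.99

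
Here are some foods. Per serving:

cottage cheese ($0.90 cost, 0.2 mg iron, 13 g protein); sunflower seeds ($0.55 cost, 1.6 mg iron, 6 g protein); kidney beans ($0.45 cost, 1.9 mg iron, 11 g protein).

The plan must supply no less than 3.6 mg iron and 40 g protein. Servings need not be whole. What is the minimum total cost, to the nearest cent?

The cheapest plan sits at a corner of the feasible region — with two constraints it uses at most two foods.
cottage cheese only: max(3.6/0.2, 40/13) = 18 servings → $16.20.
sunflower seeds only: max(3.6/1.6, 40/6) = 6.667 servings → $3.67.
kidney beans only: max(3.6/1.9, 40/11) = 3.636 servings → $1.64.
cottage cheese + sunflower seeds with both tight: 2.163 servings and 1.98 servings → $3.04.
cottage cheese + kidney beans with both tight: 1.618 servings and 1.724 servings → $2.23.
sunflower seeds + kidney beans: intersection lies outside the first quadrant.
The minimum over all feasible corners is $1.64.

$1.64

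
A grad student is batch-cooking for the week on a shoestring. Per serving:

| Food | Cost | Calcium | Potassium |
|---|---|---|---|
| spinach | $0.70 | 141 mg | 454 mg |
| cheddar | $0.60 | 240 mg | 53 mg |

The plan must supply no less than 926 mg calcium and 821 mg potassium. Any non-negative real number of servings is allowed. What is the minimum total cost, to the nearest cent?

spinach only: max(926/141, 821/454) = 6.567 servings → $4.60.
cheddar only: max(926/240, 821/53) = 15.49 servings → $9.29.
spinach + cheddar with both tight: 1.458 servings and 3.002 servings → $2.82.
Cheapest feasible corner: $2.82.

$2.82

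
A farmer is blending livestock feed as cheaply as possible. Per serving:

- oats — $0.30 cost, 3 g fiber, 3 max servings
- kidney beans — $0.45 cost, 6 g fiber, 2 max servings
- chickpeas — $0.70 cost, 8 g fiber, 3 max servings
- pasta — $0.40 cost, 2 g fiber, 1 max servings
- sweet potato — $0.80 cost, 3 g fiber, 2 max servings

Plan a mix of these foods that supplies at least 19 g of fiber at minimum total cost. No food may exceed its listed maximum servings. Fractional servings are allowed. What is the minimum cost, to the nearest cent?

$1.51

Cost per g of fiber: kidney beans $0.0750, chickpeas $0.0875, oats $0.1000, pasta $0.2000, sweet potato $0.2667.
Take 2 servings of kidney beans: +12.0 g fiber for $0.90 (total $0.90, still need 7.0 g).
Take 0.875 servings of chickpeas: +7.0 g fiber for $0.61 (total $1.51, still need 0.0 g).
Greedy by cheapest-per-g is optimal for a single linear constraint, so the minimum cost is $1.51.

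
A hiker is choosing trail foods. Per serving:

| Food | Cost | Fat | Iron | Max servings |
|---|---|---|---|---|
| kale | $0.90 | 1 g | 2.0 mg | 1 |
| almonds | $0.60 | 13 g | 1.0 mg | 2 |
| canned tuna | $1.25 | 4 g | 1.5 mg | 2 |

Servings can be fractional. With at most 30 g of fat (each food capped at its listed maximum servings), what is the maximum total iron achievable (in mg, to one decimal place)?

Iron per g fat: kale 2, canned tuna 0.375, almonds 0.07692.
Take 1 serving of kale: uses 1 g fat, +2.0 mg iron (running total 2.0 mg).
Take 2 servings of canned tuna: uses 8 g fat, +3.0 mg iron (running total 5.0 mg).
Take 1.615 servings of almonds: uses 21 g fat, +1.6 mg iron (running total 6.6 mg).
Greedy by best ratio exhausts the fat allowance optimally: 6.6 mg.

6.6 mg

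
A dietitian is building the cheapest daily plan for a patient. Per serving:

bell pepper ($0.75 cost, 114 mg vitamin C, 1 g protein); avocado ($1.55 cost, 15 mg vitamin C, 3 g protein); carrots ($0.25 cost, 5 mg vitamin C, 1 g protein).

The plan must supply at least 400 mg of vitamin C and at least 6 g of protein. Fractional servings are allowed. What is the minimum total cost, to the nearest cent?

Two binding constraints pin down two serving amounts, so the optimal mix uses at most two foods. The candidates are each food alone (scaled to the tighter of vitamin C/protein) and each pair with both constraints tight.
bell pepper only: max(400/114, 6/1) = 6 servings → $4.50.
avocado only: max(400/15, 6/3) = 26.67 servings → $41.33.
carrots only: max(400/5, 6/1) = 80 servings → $20.00.
bell pepper + avocado with both tight: 3.394 servings and 0.8685 servings → $3.89.
bell pepper + carrots with both tight: 3.394 servings and 2.606 servings → $3.20.
avocado + carrots (both tight): parallel constraints — no distinct corner.
The minimum over all feasible corners is $3.20.

$3.20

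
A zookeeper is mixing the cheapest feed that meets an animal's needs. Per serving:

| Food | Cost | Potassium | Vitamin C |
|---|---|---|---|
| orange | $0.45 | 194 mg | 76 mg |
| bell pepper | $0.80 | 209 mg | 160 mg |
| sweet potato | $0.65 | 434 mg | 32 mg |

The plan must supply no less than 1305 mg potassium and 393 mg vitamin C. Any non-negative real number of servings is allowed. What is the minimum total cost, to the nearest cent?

$2.72

Compare the cost at each extreme point of the feasible region.
orange only: max(1305/194, 393/76) = 6.727 servings → $3.03.
bell pepper only: max(1305/209, 393/160) = 6.244 servings → $5.00.
sweet potato only: max(1305/434, 393/32) = 12.28 servings → $7.98.
orange + bell pepper with both targets exact would need a negative amount; discard.
orange + sweet potato with both tight: 4.81 servings and 0.8567 servings → $2.72.
bell pepper + sweet potato with both tight: 2.053 servings and 2.018 servings → $2.95.
The minimum over all feasible corners is $2.72.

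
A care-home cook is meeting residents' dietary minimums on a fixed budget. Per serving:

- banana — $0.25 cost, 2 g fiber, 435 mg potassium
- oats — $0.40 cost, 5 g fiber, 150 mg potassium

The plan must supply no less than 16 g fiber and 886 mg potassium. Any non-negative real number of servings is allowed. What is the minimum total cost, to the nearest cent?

banana only: max(16/2, 886/435) = 8 servings → $2.00.
oats only: max(16/5, 886/150) = 5.907 servings → $2.36.
banana + oats with both tight: 1.083 servings and 2.767 servings → $1.38.
So the least-cost plan costs $1.38.

$1.38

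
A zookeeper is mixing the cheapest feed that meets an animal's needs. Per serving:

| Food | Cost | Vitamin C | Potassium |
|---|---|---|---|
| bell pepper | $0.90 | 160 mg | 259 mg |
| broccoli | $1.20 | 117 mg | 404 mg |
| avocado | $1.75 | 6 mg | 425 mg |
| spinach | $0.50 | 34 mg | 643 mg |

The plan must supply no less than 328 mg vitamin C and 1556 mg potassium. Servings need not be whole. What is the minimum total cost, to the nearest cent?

$2.38

An LP optimum is at a vertex; with two nutrient constraints at most two foods are used. Check each candidate.
bell pepper only: max(328/160, 1556/259) = 6.008 servings → $5.41.
broccoli only: max(328/117, 1556/404) = 3.851 servings → $4.62.
avocado only: max(328/6, 1556/425) = 54.67 servings → $95.67.
spinach only: max(328/34, 1556/643) = 9.647 servings → $4.82.
bell pepper + broccoli: intersection lies outside the first quadrant.
bell pepper + avocado with both tight: 1.957 servings and 2.468 servings → $6.08.
bell pepper + spinach with both tight: 1.68 servings and 1.743 servings → $2.38.
broccoli + avocado with both tight: 2.75 servings and 1.047 servings → $5.13.
broccoli + spinach with both tight: 2.569 servings and 0.8056 servings → $3.49.
avocado + spinach: the both-tight solution has a negative serving — not a feasible corner.
Cheapest feasible corner: $2.38.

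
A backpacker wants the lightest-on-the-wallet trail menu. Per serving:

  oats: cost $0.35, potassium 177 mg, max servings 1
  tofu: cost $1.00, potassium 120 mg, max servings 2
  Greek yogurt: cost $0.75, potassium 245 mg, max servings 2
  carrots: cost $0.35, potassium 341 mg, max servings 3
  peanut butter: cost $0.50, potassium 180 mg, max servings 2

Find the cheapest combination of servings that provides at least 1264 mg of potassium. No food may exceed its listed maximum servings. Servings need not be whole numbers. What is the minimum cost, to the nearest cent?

Cost per mg of potassium: carrots $0.0010, oats $0.0020, peanut butter $0.0028, Greek yogurt $0.0031, tofu $0.0083.
Take 3 servings of carrots: +1023.0 mg potassium for $1.05 (total $1.05, still need 241.0 mg).
Take 1 serving of oats: +177.0 mg potassium for $0.35 (total $1.40, still need 64.0 mg).
Take 0.3556 servings of peanut butter: +64.0 mg potassium for $0.18 (total $1.58, still need 0.0 mg).
Greedy by cheapest-per-mg is optimal for a single linear constraint, so the minimum cost is $1.58.

$1.58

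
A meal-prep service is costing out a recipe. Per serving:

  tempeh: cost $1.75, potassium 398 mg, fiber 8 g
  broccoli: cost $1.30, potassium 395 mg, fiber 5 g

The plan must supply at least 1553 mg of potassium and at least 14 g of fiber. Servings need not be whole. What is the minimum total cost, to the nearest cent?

Compare the cost at each extreme point of the feasible region.
tempeh only: max(1553/398, 14/8) = 3.902 servings → $6.83.
broccoli only: max(1553/395, 14/5) = 3.932 servings → $5.11.
tempeh + broccoli: intersection lies outside the first quadrant.
Cheapest feasible corner: $5.11.

$5.11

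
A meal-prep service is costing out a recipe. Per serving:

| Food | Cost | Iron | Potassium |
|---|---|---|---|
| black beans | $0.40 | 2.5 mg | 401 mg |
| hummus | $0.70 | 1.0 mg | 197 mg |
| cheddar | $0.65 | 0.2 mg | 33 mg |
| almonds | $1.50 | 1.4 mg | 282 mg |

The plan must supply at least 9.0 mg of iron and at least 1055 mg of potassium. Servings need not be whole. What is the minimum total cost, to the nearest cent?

$1.44

This is a tiny linear program; its minimum lies at a vertex of the feasible set. List the vertices and price them.
black beans only: max(9.0/2.5, 1055/401) = 3.6 servings → $1.44.
hummus only: max(9.0/1.0, 1055/197) = 9 servings → $6.30.
cheddar only: max(9.0/0.2, 1055/33) = 45 servings → $29.25.
almonds only: max(9.0/1.4, 1055/282) = 6.429 servings → $9.64.
black beans + hummus with both targets exact would need a negative amount; discard.
black beans + cheddar: the both-tight solution has a negative serving — not a feasible corner.
black beans + almonds with both targets exact would need a negative amount; discard.
hummus + cheddar: intersection lies outside the first quadrant.
hummus + almonds with both targets exact would need a negative amount; discard.
cheddar + almonds: the both-tight solution has a negative serving — not a feasible corner.
So the least-cost plan costs $1.44.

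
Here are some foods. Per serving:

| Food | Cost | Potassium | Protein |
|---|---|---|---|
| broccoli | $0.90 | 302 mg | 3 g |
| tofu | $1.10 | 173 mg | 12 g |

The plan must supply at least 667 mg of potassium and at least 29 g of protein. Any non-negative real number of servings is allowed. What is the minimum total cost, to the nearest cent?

Two binding constraints pin down two serving amounts, so the optimal mix uses at most two foods. The candidates are each food alone (scaled to the tighter of potassium/protein) and each pair with both constraints tight.
broccoli only: max(667/302, 29/3) = 9.667 servings → $8.70.
tofu only: max(667/173, 29/12) = 3.855 servings → $4.24.
broccoli + tofu with both tight: 0.962 servings and 2.176 servings → $3.26.
Cheapest feasible corner: $3.26.

$3.26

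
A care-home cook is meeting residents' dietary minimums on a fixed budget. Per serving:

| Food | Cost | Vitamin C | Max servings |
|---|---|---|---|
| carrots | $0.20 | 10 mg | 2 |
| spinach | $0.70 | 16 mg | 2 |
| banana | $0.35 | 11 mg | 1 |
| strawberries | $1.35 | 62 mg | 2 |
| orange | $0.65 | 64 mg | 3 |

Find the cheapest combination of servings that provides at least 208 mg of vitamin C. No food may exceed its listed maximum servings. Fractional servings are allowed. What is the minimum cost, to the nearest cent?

$2.27

Cost per mg of vitamin C: orange $0.0102, carrots $0.0200, strawberries $0.0218, banana $0.0318, spinach $0.0437.
Take 3 servings of orange: +192.0 mg vitamin C for $1.95 (total $1.95, still need 16.0 mg).
Take 1.6 servings of carrots: +16.0 mg vitamin C for $0.32 (total $2.27, still need 0.0 mg).
Greedy by cheapest-per-mg is optimal for a single linear constraint, so the minimum cost is $2.27.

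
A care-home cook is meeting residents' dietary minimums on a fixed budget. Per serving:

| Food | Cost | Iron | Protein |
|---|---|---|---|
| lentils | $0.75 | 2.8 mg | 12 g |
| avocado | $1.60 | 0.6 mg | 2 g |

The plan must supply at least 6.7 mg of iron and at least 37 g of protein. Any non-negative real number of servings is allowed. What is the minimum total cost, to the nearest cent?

lentils only: max(6.7/2.8, 37/12) = 3.083 servings → $2.31.
avocado only: max(6.7/0.6, 37/2) = 18.5 servings → $29.60.
lentils + avocado: intersection lies outside the first quadrant.
So the least-cost plan costs $2.31.

$2.31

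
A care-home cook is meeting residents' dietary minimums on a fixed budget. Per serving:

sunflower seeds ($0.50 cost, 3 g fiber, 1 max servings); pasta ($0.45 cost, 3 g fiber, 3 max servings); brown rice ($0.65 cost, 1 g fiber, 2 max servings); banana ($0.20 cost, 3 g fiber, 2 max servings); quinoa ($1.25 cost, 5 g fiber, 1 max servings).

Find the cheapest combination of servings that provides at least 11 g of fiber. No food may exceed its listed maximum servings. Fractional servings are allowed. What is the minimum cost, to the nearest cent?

Cost per g of fiber: banana $0.0667, pasta $0.1500, sunflower seeds $0.1667, quinoa $0.2500, brown rice $0.6500.
Take 2 servings of banana: +6.0 g fiber for $0.40 (total $0.40, still need 5.0 g).
Take 1.667 servings of pasta: +5.0 g fiber for $0.75 (total $1.15, still need 0.0 g).
Filling from the cheapest source first is optimal under one linear minimum: $1.15.

$1.15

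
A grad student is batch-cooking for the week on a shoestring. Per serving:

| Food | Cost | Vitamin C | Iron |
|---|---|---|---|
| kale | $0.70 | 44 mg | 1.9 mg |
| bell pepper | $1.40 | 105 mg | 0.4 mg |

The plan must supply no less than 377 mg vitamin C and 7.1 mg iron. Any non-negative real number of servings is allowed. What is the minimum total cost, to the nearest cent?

kale only: max(377/44, 7.1/1.9) = 8.568 servings → $6.00.
bell pepper only: max(377/105, 7.1/0.4) = 17.75 servings → $24.85.
kale + bell pepper with both tight: 3.269 servings and 2.22 servings → $5.40.
So the least-cost plan costs $5.40.

$5.40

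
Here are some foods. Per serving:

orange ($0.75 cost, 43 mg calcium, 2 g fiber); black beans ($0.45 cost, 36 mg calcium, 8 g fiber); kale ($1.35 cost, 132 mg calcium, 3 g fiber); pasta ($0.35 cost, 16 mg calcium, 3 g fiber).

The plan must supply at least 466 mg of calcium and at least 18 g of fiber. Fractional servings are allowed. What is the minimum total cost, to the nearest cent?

The cheapest plan sits at a corner of the feasible region — with two constraints it uses at most two foods.
orange only: max(466/43, 18/2) = 10.84 servings → $8.13.
black beans only: max(466/36, 18/8) = 12.94 servings → $5.83.
kale only: max(466/132, 18/3) = 6 servings → $8.10.
pasta only: max(466/16, 18/3) = 29.12 servings → $10.19.
orange + black beans with both targets exact would need a negative amount; discard.
orange + kale with both tight: 7.244 servings and 1.17 servings → $7.01.
orange + pasta: intersection lies outside the first quadrant.
black beans + kale with both tight: 1.032 servings and 3.249 servings → $4.85.
black beans + pasta: the both-tight solution has a negative serving — not a feasible corner.
kale + pasta with both tight: 3.19 servings and 2.81 servings → $5.29.
The minimum over all feasible corners is $4.85.

$4.85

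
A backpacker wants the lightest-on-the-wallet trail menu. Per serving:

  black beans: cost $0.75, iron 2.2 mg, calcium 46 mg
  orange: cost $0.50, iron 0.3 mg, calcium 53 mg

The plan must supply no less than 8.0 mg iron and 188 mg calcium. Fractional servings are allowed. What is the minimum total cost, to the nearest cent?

$2.90

At the optimum either one food covers both requirements or two foods hit both targets exactly; no other combination can be cheaper.
black beans only: max(8.0/2.2, 188/46) = 4.087 servings → $3.07.
orange only: max(8.0/0.3, 188/53) = 26.67 servings → $13.33.
black beans + orange with both tight: 3.576 servings and 0.4436 servings → $2.90.
So the least-cost plan costs $2.90.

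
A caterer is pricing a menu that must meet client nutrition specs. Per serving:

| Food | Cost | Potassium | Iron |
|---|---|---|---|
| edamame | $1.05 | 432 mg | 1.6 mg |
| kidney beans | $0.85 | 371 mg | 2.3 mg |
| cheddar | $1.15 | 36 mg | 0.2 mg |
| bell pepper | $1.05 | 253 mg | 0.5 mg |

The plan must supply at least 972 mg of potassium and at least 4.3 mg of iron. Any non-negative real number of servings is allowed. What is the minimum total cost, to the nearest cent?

The cheapest plan sits at a corner of the feasible region — with two constraints it uses at most two foods.
edamame only: max(972/432, 4.3/1.6) = 2.688 servings → $2.82.
kidney beans only: max(972/371, 4.3/2.3) = 2.62 servings → $2.23.
cheddar only: max(972/36, 4.3/0.2) = 27 servings → $31.05.
bell pepper only: max(972/253, 4.3/0.5) = 8.6 servings → $9.03.
edamame + kidney beans with both tight: 1.601 servings and 0.756 servings → $2.32.
edamame + cheddar with both tight: 1.375 servings and 10.5 servings → $13.52.
edamame + bell pepper with both targets exact would need a negative amount; discard.
kidney beans + cheddar: the both-tight solution has a negative serving — not a feasible corner.
kidney beans + bell pepper with both tight: 1.518 servings and 1.615 servings → $2.99.
cheddar + bell pepper with both tight: 18.46 servings and 1.215 servings → $22.51.
So the least-cost plan costs $2.23.

$2.23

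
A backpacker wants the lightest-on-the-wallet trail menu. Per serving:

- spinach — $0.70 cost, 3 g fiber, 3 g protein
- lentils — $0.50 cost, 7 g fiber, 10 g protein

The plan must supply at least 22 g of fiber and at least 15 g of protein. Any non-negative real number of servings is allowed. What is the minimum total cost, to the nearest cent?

$1.57

This is a tiny linear program; its minimum lies at a vertex of the feasible set. List the vertices and price them.
spinach only: max(22/3, 15/3) = 7.333 servings → $5.13.
lentils only: max(22/7, 15/10) = 3.143 servings → $1.57.
spinach + lentils: the both-tight solution has a negative serving — not a feasible corner.
So the least-cost plan costs $1.57.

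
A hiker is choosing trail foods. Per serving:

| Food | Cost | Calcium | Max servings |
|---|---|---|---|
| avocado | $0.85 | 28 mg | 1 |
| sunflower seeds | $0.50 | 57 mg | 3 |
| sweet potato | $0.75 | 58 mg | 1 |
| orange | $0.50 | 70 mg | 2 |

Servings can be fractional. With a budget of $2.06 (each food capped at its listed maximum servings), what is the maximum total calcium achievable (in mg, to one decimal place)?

260.8 mg

Calcium per dollar: orange 140, sunflower seeds 114, sweet potato 77.33, avocado 32.94.
Take 2 servings of orange: spends $1.00, +140.0 mg calcium (running total 140.0 mg).
Take 2.12 servings of sunflower seeds: spends $1.06, +120.8 mg calcium (running total 260.8 mg).
Greedy by best ratio exhausts the cost allowance optimally: 260.8 mg.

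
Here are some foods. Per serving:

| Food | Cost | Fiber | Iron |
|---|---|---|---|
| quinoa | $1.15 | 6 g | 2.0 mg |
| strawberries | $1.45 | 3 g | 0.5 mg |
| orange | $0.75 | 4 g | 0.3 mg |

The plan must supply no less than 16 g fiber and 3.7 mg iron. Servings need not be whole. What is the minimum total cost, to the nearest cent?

This is a tiny linear program; its minimum lies at a vertex of the feasible set. List the vertices and price them.
quinoa only: max(16/6, 3.7/2.0) = 2.667 servings → $3.07.
strawberries only: max(16/3, 3.7/0.5) = 7.4 servings → $10.73.
orange only: max(16/4, 3.7/0.3) = 12.33 servings → $9.25.
quinoa + strawberries with both tight: 1.033 servings and 3.267 servings → $5.92.
quinoa + orange with both tight: 1.613 servings and 1.581 servings → $3.04.
strawberries + orange: intersection lies outside the first quadrant.
Cheapest feasible corner: $3.04.

$3.04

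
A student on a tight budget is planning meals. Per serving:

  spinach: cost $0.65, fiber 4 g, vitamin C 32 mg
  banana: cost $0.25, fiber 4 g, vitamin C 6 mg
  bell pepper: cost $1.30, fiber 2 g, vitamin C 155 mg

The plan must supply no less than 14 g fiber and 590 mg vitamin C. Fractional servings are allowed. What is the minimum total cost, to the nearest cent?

For a min-cost LP with two ≥-constraints, a basic feasible solution has at most two positive variables.
spinach only: max(14/4, 590/32) = 18.44 servings → $11.98.
banana only: max(14/4, 590/6) = 98.33 servings → $24.58.
bell pepper only: max(14/2, 590/155) = 7 servings → $9.10.
spinach + banana: the both-tight solution has a negative serving — not a feasible corner.
spinach + bell pepper with both tight: 1.781 servings and 3.439 servings → $5.63.
banana + bell pepper with both tight: 1.628 servings and 3.743 servings → $5.27.
Cheapest feasible corner: $5.27.

$5.27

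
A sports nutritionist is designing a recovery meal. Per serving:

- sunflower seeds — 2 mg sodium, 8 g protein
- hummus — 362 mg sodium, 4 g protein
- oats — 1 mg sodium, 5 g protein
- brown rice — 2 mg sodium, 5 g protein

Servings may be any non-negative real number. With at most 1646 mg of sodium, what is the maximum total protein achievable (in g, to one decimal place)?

Protein per mg sodium: oats 5, sunflower seeds 4, brown rice 2.5, hummus 0.01105.
With no serving limits, spend the whole sodium allowance on oats: 1646 mg / 1 mg × 5 g = 8230.0 g.

8230.0 g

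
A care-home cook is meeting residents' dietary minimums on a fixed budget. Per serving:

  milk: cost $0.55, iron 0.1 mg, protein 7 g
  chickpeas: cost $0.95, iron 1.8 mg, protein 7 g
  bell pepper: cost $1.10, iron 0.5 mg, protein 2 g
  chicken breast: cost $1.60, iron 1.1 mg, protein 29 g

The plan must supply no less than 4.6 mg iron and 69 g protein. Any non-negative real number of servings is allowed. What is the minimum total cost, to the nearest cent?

milk only: max(4.6/0.1, 69/7) = 46 servings → $25.30.
chickpeas only: max(4.6/1.8, 69/7) = 9.857 servings → $9.36.
bell pepper only: max(4.6/0.5, 69/2) = 34.5 servings → $37.95.
chicken breast only: max(4.6/1.1, 69/29) = 4.182 servings → $6.69.
milk + chickpeas with both tight: 7.731 servings and 2.126 servings → $6.27.
milk + bell pepper with both tight: 7.667 servings and 7.667 servings → $12.65.
milk + chicken breast with both targets exact would need a negative amount; discard.
chickpeas + bell pepper with both targets exact would need a negative amount; discard.
chickpeas + chicken breast with both tight: 1.292 servings and 2.067 servings → $4.54.
bell pepper + chicken breast with both tight: 4.675 servings and 2.057 servings → $8.43.
The minimum over all feasible corners is $4.54.

$4.54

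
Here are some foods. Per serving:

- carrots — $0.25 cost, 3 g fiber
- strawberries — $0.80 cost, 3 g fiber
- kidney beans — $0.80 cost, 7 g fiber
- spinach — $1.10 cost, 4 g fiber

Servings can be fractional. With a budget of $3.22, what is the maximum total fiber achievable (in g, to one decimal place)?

Fiber per dollar: carrots 12, kidney beans 8.75, strawberries 3.75, spinach 3.636.
With no serving limits, spend the whole cost allowance on carrots: $3.22 / $0.25 × 3 g = 38.6 g.

38.6 g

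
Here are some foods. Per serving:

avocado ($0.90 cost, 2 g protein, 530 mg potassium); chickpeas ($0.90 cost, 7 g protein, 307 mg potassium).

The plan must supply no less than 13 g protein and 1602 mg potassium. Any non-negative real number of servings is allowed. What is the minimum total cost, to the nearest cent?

With two linear requirements the optimum uses one or two foods; enumerate the corners.
avocado only: max(13/2, 1602/530) = 6.5 servings → $5.85.
chickpeas only: max(13/7, 1602/307) = 5.218 servings → $4.70.
avocado + chickpeas with both tight: 2.333 servings and 1.191 servings → $3.17.
So the least-cost plan costs $3.17.

$3.17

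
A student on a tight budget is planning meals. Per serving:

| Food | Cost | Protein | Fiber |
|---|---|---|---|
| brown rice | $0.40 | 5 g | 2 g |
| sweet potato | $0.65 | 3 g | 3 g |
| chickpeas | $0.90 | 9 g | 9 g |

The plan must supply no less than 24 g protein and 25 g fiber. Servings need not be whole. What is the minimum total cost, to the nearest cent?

$2.50

Minimising a linear cost over {protein ≥ 24, fiber ≥ 25, servings ≥ 0} — the optimum is at a vertex, using one or two foods.
brown rice only: max(24/5, 25/2) = 12.5 servings → $5.00.
sweet potato only: max(24/3, 25/3) = 8.333 servings → $5.42.
chickpeas only: max(24/9, 25/9) = 2.778 servings → $2.50.
brown rice + sweet potato: the both-tight solution has a negative serving — not a feasible corner.
brown rice + chickpeas with both targets exact would need a negative amount; discard.
sweet potato + chickpeas (both tight): parallel constraints — no distinct corner.
So the least-cost plan costs $2.50.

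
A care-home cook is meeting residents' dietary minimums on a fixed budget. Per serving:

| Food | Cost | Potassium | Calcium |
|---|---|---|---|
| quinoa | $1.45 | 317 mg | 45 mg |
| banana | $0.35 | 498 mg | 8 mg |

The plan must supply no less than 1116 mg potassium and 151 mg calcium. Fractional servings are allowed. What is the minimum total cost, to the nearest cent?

$4.88

quinoa only: max(1116/317, 151/45) = 3.521 servings → $5.10.
banana only: max(1116/498, 151/8) = 18.88 servings → $6.61.
quinoa + banana with both tight: 3.335 servings and 0.1184 servings → $4.88.
The minimum over all feasible corners is $4.88.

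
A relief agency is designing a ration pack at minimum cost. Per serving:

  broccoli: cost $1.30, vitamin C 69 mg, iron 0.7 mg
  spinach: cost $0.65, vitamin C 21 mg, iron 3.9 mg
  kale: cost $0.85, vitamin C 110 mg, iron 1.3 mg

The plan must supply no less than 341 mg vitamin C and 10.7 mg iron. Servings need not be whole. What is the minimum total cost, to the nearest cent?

An LP optimum is at a vertex; with two nutrient constraints at most two foods are used. Check each candidate.
broccoli only: max(341/69, 10.7/0.7) = 15.29 servings → $19.87.
spinach only: max(341/21, 10.7/3.9) = 16.24 servings → $10.55.
kale only: max(341/110, 10.7/1.3) = 8.231 servings → $7.00.
broccoli + spinach with both tight: 4.344 servings and 1.964 servings → $6.92.
broccoli + kale: the both-tight solution has a negative serving — not a feasible corner.
spinach + kale with both tight: 1.826 servings and 2.751 servings → $3.53.
The minimum over all feasible corners is $3.53.

$3.53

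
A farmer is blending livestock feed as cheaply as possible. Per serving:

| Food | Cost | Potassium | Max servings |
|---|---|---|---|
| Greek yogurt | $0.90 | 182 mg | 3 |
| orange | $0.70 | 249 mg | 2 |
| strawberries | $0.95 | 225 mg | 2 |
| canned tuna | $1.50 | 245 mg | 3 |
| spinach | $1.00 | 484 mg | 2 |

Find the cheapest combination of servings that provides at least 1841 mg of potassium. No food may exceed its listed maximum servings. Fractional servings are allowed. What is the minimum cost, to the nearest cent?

$4.98

Cost per mg of potassium: spinach $0.0021, orange $0.0028, strawberries $0.0042, Greek yogurt $0.0049, canned tuna $0.0061.
Take 2 servings of spinach: +968.0 mg potassium for $2.00 (total $2.00, still need 873.0 mg).
Take 2 servings of orange: +498.0 mg potassium for $1.40 (total $3.40, still need 375.0 mg).
Take 1.667 servings of strawberries: +375.0 mg potassium for $1.58 (total $4.98, still need 0.0 mg).
Filling from the cheapest source first is optimal under one linear minimum: $4.98.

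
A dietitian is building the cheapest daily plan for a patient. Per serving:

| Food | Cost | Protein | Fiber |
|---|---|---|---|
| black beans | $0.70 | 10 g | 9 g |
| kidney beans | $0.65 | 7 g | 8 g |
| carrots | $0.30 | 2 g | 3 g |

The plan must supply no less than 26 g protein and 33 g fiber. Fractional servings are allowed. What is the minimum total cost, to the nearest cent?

For a min-cost LP with two ≥-constraints, a basic feasible solution has at most two positive variables.
black beans only: max(26/10, 33/9) = 3.667 servings → $2.57.
kidney beans only: max(26/7, 33/8) = 4.125 servings → $2.68.
carrots only: max(26/2, 33/3) = 13 servings → $3.90.
black beans + kidney beans: intersection lies outside the first quadrant.
black beans + carrots with both tight: 1 serving and 8 servings → $3.10.
kidney beans + carrots with both tight: 2.4 servings and 4.6 servings → $2.94.
So the least-cost plan costs $2.57.

$2.57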